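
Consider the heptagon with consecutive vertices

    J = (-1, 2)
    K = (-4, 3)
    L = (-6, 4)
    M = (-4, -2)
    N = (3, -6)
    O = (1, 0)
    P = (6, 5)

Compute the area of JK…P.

Apply Gauss's area formula: 2A = Σ (x_i·y_{i+1} − x_{i+1}·y_i), indices taken mod 7.
Σ = (5) + (2) + (28) + (30) + (6) + (5) + (17) = 93
Area = |Σ|/2 = 46.5.

46.5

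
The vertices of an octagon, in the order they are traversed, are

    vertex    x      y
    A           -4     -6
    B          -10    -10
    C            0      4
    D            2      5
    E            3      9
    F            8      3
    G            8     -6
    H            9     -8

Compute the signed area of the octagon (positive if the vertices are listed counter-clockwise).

-148

Apply the surveyor's formula: 2A = Σ (x_i·y_{i+1} − x_{i+1}·y_i), indices taken mod 8.
Σ = (-20) + (-40) + (-8) + (3) + (-63) + (-72) + (-10) + (-86) = -296
Signed area = Σ/2 = -148 (negative ⇒ clockwise traversal).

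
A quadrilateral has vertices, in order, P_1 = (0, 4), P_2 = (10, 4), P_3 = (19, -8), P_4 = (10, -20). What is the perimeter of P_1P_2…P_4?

66

|P_1P_2| = √((10)² + (0)²) = √100 = 10
|P_2P_3| = √((9)² + (-12)²) = √225 = 15
|P_3P_4| = √((-9)² + (-12)²) = √225 = 15
|P_4P_1| = √((-10)² + (24)²) = √676 = 26
Perimeter = 10 + 15 + 15 + 26 = 66.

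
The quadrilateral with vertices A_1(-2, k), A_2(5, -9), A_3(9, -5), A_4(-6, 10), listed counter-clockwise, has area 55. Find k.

Write out the shoelace sum; only the two edges meeting at A_1 involve k:
2·Area = [((-6)·k − (-2)·10) + ((-2)·(-9) − 5·k)] + 116
       = -11·k + 154 = 110
⇒ k = 4.

4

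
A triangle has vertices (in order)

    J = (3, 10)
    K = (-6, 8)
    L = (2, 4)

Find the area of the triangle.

Cross-terms: 84, -40, 8  ⇒  Σ = 52
Area = |Σ|/2 = 26.

26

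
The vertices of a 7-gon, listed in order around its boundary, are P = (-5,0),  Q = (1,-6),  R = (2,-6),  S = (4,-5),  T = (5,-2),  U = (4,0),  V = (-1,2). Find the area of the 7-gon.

P→Q: (-5)(-6) − (1)(0) = 30
Q→R: (1)(-6) − (2)(-6) = 6
R→S: (2)(-5) − (4)(-6) = 14
S→T: (4)(-2) − (5)(-5) = 17
T→U: (5)(0) − (4)(-2) = 8
U→V: (4)(2) − (-1)(0) = 8
V→P: (-1)(0) − (-5)(2) = 10
Σ = 93
Area = |Σ|/2 = 46.5.

46.5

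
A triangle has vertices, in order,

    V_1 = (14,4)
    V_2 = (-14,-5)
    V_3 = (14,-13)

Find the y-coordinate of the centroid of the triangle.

-14/3

Apply Gauss's area formula. First the cross-terms c_i = x_i·y_{i+1} − x_{i+1}·y_i:
  -14, 252, 238  ⇒  2A = 476, A = 238.
Then Σ (y_i + y_{i+1})·c_i = -6664, so ȳ = -6664 / (6·238) = -14/3.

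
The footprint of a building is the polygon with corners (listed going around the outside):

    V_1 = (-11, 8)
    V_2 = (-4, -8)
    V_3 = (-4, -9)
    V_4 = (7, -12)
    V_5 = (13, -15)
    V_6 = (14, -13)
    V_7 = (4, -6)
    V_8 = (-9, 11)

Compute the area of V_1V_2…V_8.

V_1→V_2: (-11)(-8) − (-4)(8) = 120
V_2→V_3: (-4)(-9) − (-4)(-8) = 4
V_3→V_4: (-4)(-12) − (7)(-9) = 111
V_4→V_5: (7)(-15) − (13)(-12) = 51
V_5→V_6: (13)(-13) − (14)(-15) = 41
V_6→V_7: (14)(-6) − (4)(-13) = -32
V_7→V_8: (4)(11) − (-9)(-6) = -10
V_8→V_1: (-9)(8) − (-11)(11) = 49
Σ = 334
Area = |Σ|/2 = 167.

167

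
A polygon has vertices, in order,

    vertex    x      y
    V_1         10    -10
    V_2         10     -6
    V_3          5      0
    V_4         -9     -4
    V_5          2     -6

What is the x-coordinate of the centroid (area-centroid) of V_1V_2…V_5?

Apply Gauss's area formula. First the cross-terms c_i = x_i·y_{i+1} − x_{i+1}·y_i:
  40, 30, -20, 62, 40  ⇒  2A = 152, A = 76.
Then Σ (x_i + x_{i+1})·c_i = 1376, so x̄ = 1376 / (6·76) = 172/57.

172/57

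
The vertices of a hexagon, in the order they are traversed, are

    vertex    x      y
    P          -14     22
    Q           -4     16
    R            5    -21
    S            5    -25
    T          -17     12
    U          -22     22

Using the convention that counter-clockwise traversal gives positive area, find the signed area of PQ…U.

P→Q: (-14)(16) − (-4)(22) = -136
Q→R: (-4)(-21) − (5)(16) = 4
R→S: (5)(-25) − (5)(-21) = -20
S→T: (5)(12) − (-17)(-25) = -365
T→U: (-17)(22) − (-22)(12) = -110
U→P: (-22)(22) − (-14)(22) = -176
Σ = -803
Signed area = Σ/2 = -401.5 (negative ⇒ clockwise traversal).

-401.5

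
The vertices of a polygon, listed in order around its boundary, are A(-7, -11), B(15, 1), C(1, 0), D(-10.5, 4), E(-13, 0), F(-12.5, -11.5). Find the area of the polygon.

209.75

Apply the shoelace formula: 2A = Σ (x_i·y_{i+1} − x_{i+1}·y_i), indices taken mod 6.
A→B: (-7)(1) − (15)(-11) = 158
B→C: (15)(0) − (1)(1) = -1
C→D: (1)(4) − (-10.5)(0) = 4
D→E: (-10.5)(0) − (-13)(4) = 52
E→F: (-13)(-11.5) − (-12.5)(0) = 149.5
F→A: (-12.5)(-11) − (-7)(-11.5) = 57
Σ = 419.5
Area = |Σ|/2 = 209.75.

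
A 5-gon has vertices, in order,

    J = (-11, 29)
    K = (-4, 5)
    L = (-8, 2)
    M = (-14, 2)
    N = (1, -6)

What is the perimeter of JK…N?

90

|JK| = √((7)² + (-24)²) = √625 = 25
|KL| = √((-4)² + (-3)²) = √25 = 5
|LM| = √((-6)² + (0)²) = √36 = 6
|MN| = √((15)² + (-8)²) = √289 = 17
|NJ| = √((-12)² + (35)²) = √1369 = 37
Perimeter = 25 + 5 + 6 + 17 + 37 = 90.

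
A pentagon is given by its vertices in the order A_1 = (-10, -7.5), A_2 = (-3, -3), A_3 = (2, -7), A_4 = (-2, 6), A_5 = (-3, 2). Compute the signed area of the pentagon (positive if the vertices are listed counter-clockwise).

A_1→A_2: (-10)(-3) − (-3)(-7.5) = 7.5
A_2→A_3: (-3)(-7) − (2)(-3) = 27
A_3→A_4: (2)(6) − (-2)(-7) = -2
A_4→A_5: (-2)(2) − (-3)(6) = 14
A_5→A_1: (-3)(-7.5) − (-10)(2) = 42.5
Σ = 89
Signed area = Σ/2 = 44.5 (positive ⇒ counter-clockwise traversal).

44.5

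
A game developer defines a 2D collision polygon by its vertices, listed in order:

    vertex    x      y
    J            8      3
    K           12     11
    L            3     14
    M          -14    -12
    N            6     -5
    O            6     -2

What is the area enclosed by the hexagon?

270.5

Apply the surveyor's formula: 2A = Σ (x_i·y_{i+1} − x_{i+1}·y_i), indices taken mod 6.
Cross-terms: 52, 135, 160, 142, 18, 34  ⇒  Σ = 541
Area = |Σ|/2 = 270.5.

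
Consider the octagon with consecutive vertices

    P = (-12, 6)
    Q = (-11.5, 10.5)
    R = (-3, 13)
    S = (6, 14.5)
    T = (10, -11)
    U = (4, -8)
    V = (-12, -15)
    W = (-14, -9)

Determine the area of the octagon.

Σ = (-57) + (-118) + (-121.5) + (-211) + (-36) + (-156) + (-102) + (-192) = -993.5
Area = |Σ|/2 = 496.75.

496.75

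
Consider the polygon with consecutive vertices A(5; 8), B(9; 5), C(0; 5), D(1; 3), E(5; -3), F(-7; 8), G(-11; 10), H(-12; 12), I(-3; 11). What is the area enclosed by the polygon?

87.5

Cross-terms: -47, 45, -5, -18, 19, 18, -12, -96, -79  ⇒  Σ = -175
Area = |Σ|/2 = 87.5.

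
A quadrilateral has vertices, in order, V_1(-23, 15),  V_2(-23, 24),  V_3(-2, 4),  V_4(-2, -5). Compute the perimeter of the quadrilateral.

|V_1V_2| = √((0)² + (9)²) = √81 = 9
|V_2V_3| = √((21)² + (-20)²) = √841 = 29
|V_3V_4| = √((0)² + (-9)²) = √81 = 9
|V_4V_1| = √((-21)² + (20)²) = √841 = 29
Perimeter = 9 + 29 + 9 + 29 = 76.

76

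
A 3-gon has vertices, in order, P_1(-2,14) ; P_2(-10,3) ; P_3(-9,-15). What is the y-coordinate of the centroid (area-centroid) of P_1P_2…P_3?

2/3

Apply the surveyor's formula. First the cross-terms c_i = x_i·y_{i+1} − x_{i+1}·y_i:
  134, 177, -156  ⇒  2A = 155, A = 77.5.
Then Σ (y_i + y_{i+1})·c_i = 310, so ȳ = 310 / (6·77.5) = 2/3.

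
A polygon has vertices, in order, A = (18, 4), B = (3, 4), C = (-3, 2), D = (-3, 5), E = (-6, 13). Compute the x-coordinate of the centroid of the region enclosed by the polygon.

Apply the shoelace (surveyor's) formula. First the cross-terms c_i = x_i·y_{i+1} − x_{i+1}·y_i:
  60, 18, -9, -9, -258  ⇒  2A = -198, A = -99.
Then Σ (x_i + x_{i+1})·c_i = -1701, so x̄ = -1701 / (6·(-99)) = 63/22.

63/22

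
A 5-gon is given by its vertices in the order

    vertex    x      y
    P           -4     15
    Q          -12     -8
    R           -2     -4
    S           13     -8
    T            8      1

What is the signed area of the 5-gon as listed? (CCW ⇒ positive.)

256.5

Apply the shoelace (surveyor's) formula: 2A = Σ (x_i·y_{i+1} − x_{i+1}·y_i), indices taken mod 5.
Σ = (212) + (32) + (68) + (77) + (124) = 513
Signed area = Σ/2 = 256.5 (positive ⇒ counter-clockwise traversal).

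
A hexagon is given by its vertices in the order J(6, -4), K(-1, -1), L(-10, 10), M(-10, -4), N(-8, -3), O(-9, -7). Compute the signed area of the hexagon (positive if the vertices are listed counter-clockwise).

Σ = (-10) + (-20) + (140) + (-2) + (29) + (78) = 215
Signed area = Σ/2 = 107.5 (positive ⇒ counter-clockwise traversal).

107.5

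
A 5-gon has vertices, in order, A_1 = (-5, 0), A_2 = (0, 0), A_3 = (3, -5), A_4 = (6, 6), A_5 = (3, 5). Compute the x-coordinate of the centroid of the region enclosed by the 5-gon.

98/51

Apply the shoelace (surveyor's) formula. First the cross-terms c_i = x_i·y_{i+1} − x_{i+1}·y_i:
  0, 0, 48, 12, 25  ⇒  2A = 85, A = 42.5.
Then Σ (x_i + x_{i+1})·c_i = 490, so x̄ = 490 / (6·42.5) = 98/51.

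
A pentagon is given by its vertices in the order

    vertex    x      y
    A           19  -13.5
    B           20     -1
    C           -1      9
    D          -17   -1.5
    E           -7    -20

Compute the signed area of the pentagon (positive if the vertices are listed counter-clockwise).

Σ = (251) + (179) + (154.5) + (329.5) + (474.5) = 1388.5
Signed area = Σ/2 = 694.25 (positive ⇒ counter-clockwise traversal).

694.25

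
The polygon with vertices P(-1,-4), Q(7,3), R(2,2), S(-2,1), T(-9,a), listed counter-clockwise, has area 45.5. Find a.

Write out the shoelace sum; only the two edges meeting at T involve a:
2·Area = [((-2)·a − (-9)·1) + ((-9)·(-4) − (-1)·a)] + 39
       = -1·a + 84 = 91
⇒ a = -7.

-7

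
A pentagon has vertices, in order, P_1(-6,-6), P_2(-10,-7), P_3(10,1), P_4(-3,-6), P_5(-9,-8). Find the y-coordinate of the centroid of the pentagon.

Apply the shoelace (surveyor's) formula. First the cross-terms c_i = x_i·y_{i+1} − x_{i+1}·y_i:
  -18, 60, -57, -30, 6  ⇒  2A = -39, A = -19.5.
Then Σ (y_i + y_{i+1})·c_i = 495, so ȳ = 495 / (6·(-19.5)) = -55/13.

-55/13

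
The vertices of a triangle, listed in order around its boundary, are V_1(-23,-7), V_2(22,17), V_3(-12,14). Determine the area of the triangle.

V_1→V_2: (-23)(17) − (22)(-7) = -237
V_2→V_3: (22)(14) − (-12)(17) = 512
V_3→V_1: (-12)(-7) − (-23)(14) = 406
Σ = 681
Area = |Σ|/2 = 340.5.

340.5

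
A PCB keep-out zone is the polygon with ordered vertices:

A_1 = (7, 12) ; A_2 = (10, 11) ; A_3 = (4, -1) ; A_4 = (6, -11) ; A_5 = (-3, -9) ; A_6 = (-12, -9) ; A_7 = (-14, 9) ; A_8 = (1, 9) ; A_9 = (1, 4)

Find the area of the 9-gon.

346.5

Apply the shoelace (surveyor's) formula: 2A = Σ (x_i·y_{i+1} − x_{i+1}·y_i), indices taken mod 9.
A_1→A_2: (7)(11) − (10)(12) = -43
A_2→A_3: (10)(-1) − (4)(11) = -54
A_3→A_4: (4)(-11) − (6)(-1) = -38
A_4→A_5: (6)(-9) − (-3)(-11) = -87
A_5→A_6: (-3)(-9) − (-12)(-9) = -81
A_6→A_7: (-12)(9) − (-14)(-9) = -234
A_7→A_8: (-14)(9) − (1)(9) = -135
A_8→A_9: (1)(4) − (1)(9) = -5
A_9→A_1: (1)(12) − (7)(4) = -16
Σ = -693
Area = |Σ|/2 = 346.5.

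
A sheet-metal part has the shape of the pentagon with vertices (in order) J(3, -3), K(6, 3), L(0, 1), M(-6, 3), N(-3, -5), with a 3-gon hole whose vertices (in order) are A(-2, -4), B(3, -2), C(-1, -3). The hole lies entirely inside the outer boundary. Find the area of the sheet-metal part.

49.5

Outer boundary:
Apply the surveyor's formula: 2A = Σ (x_i·y_{i+1} − x_{i+1}·y_i), indices taken mod 5.
Cross-terms: 27, 6, 6, 39, 24  ⇒  Σ = 102
Area = |Σ|/2 = 51.
Hole:
Apply the shoelace formula: 2A = Σ (x_i·y_{i+1} − x_{i+1}·y_i), indices taken mod 3.
Cross-terms: 16, -11, -2  ⇒  Σ = 3
Area = |Σ|/2 = 1.5.
Net area = 51 − 1.5 = 49.5.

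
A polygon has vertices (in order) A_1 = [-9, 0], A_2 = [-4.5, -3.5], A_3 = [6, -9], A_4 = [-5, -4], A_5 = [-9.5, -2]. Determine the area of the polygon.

11

Apply the surveyor's formula: 2A = Σ (x_i·y_{i+1} − x_{i+1}·y_i), indices taken mod 5.
Σ = (31.5) + (61.5) + (-69) + (-28) + (-18) = -22
Area = |Σ|/2 = 11.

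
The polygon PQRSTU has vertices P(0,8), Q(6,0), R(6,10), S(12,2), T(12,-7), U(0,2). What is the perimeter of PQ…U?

|PQ| = √((6)² + (-8)²) = √100 = 10
|QR| = √((0)² + (10)²) = √100 = 10
|RS| = √((6)² + (-8)²) = √100 = 10
|ST| = √((0)² + (-9)²) = √81 = 9
|TU| = √((-12)² + (9)²) = √225 = 15
|UP| = √((0)² + (6)²) = √36 = 6
Perimeter = 10 + 10 + 10 + 9 + 15 + 6 = 60.

60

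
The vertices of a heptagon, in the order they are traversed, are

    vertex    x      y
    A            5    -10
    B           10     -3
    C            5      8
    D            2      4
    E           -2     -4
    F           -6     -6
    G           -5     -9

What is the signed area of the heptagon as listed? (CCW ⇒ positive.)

Σ = (85) + (95) + (4) + (0) + (-12) + (24) + (95) = 291
Signed area = Σ/2 = 145.5 (positive ⇒ counter-clockwise traversal).

145.5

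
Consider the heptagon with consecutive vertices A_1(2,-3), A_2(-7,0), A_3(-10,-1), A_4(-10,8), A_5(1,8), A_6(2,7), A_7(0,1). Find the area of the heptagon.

Σ = (-21) + (7) + (-90) + (-88) + (-9) + (2) + (-2) = -201
Area = |Σ|/2 = 100.5.

100.5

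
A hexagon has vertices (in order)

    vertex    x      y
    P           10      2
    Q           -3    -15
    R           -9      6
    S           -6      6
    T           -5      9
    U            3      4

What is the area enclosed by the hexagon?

210

Apply Gauss's area formula: 2A = Σ (x_i·y_{i+1} − x_{i+1}·y_i), indices taken mod 6.
P→Q: (10)(-15) − (-3)(2) = -144
Q→R: (-3)(6) − (-9)(-15) = -153
R→S: (-9)(6) − (-6)(6) = -18
S→T: (-6)(9) − (-5)(6) = -24
T→U: (-5)(4) − (3)(9) = -47
U→P: (3)(2) − (10)(4) = -34
Σ = -420
Area = |Σ|/2 = 210.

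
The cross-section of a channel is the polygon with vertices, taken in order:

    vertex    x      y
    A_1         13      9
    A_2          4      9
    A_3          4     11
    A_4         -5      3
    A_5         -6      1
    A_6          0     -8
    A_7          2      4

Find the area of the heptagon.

99.5

Apply Gauss's area formula: 2A = Σ (x_i·y_{i+1} − x_{i+1}·y_i), indices taken mod 7.
Σ = (81) + (8) + (67) + (13) + (48) + (16) + (-34) = 199
Area = |Σ|/2 = 99.5.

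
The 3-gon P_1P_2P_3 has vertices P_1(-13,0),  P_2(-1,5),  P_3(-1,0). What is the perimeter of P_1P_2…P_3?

|P_1P_2| = √((12)² + (5)²) = √169 = 13
|P_2P_3| = √((0)² + (-5)²) = √25 = 5
|P_3P_1| = √((-12)² + (0)²) = √144 = 12
Perimeter = 13 + 5 + 12 = 30.

30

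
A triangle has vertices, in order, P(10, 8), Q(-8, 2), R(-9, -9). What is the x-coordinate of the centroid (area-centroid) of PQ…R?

-7/3

Apply Gauss's area formula. First the cross-terms c_i = x_i·y_{i+1} − x_{i+1}·y_i:
  84, 90, 18  ⇒  2A = 192, A = 96.
Then Σ (x_i + x_{i+1})·c_i = -1344, so x̄ = -1344 / (6·96) = -7/3.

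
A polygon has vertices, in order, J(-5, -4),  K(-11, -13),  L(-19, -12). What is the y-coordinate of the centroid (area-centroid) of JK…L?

-29/3

Apply Gauss's area formula. First the cross-terms c_i = x_i·y_{i+1} − x_{i+1}·y_i:
  21, -115, 16  ⇒  2A = -78, A = -39.
Then Σ (y_i + y_{i+1})·c_i = 2262, so ȳ = 2262 / (6·(-39)) = -29/3.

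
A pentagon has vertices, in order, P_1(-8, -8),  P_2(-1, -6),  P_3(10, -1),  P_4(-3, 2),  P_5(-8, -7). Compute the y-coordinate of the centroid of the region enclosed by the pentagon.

Apply the shoelace formula. First the cross-terms c_i = x_i·y_{i+1} − x_{i+1}·y_i:
  40, 61, 17, 37, 8  ⇒  2A = 163, A = 81.5.
Then Σ (y_i + y_{i+1})·c_i = -1275, so ȳ = -1275 / (6·81.5) = -425/163.

-425/163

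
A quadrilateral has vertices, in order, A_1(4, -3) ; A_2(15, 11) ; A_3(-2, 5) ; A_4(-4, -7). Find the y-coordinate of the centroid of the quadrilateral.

449/195

Apply the shoelace (surveyor's) formula. First the cross-terms c_i = x_i·y_{i+1} − x_{i+1}·y_i:
  89, 97, 34, 40  ⇒  2A = 260, A = 130.
Then Σ (y_i + y_{i+1})·c_i = 1796, so ȳ = 1796 / (6·130) = 449/195.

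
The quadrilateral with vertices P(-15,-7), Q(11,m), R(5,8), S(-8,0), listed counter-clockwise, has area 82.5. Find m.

The doubled signed area Σ (x_i y_{i+1} − x_{i+1} y_i) is linear in m.
With m=0 it equals 285; the coefficient of m is -20 (from the two edges through Q).
So -20·m + 285 = 2·82.5 = 165 ⇒ m = 6.

6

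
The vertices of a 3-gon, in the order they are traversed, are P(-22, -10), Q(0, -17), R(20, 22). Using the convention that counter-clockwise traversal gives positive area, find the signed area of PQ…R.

Apply the shoelace (surveyor's) formula: 2A = Σ (x_i·y_{i+1} − x_{i+1}·y_i), indices taken mod 3.
Σ = (374) + (340) + (284) = 998
Signed area = Σ/2 = 499 (positive ⇒ counter-clockwise traversal).

499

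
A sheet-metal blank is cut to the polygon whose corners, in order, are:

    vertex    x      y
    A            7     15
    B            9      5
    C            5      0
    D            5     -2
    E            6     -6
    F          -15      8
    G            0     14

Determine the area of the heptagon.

Apply the shoelace (surveyor's) formula: 2A = Σ (x_i·y_{i+1} − x_{i+1}·y_i), indices taken mod 7.
Cross-terms: -100, -25, -10, -18, -42, -210, -98  ⇒  Σ = -503
Area = |Σ|/2 = 251.5.

251.5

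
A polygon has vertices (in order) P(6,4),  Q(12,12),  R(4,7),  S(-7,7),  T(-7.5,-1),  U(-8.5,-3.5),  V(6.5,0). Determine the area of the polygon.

131.5

Σ = (24) + (36) + (77) + (59.5) + (17.75) + (22.75) + (26) = 263
Area = |Σ|/2 = 131.5.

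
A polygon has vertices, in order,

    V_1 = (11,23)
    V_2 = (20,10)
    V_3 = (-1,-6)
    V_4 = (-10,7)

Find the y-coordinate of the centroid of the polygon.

8.5

Apply the shoelace formula. First the cross-terms c_i = x_i·y_{i+1} − x_{i+1}·y_i:
  -350, -110, -67, -307  ⇒  2A = -834, A = -417.
Then Σ (y_i + y_{i+1})·c_i = -21267, so ȳ = -21267 / (6·(-417)) = 8.5.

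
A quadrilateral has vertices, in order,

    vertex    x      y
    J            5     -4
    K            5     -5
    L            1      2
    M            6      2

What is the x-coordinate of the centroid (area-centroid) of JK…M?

Apply Gauss's area formula. First the cross-terms c_i = x_i·y_{i+1} − x_{i+1}·y_i:
  -5, 15, -10, -34  ⇒  2A = -34, A = -17.
Then Σ (x_i + x_{i+1})·c_i = -404, so x̄ = -404 / (6·(-17)) = 202/51.

202/51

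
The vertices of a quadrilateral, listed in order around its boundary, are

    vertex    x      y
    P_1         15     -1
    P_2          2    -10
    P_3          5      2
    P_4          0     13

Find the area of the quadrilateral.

Apply the shoelace (surveyor's) formula: 2A = Σ (x_i·y_{i+1} − x_{i+1}·y_i), indices taken mod 4.
Cross-terms: -148, 54, 65, -195  ⇒  Σ = -224
Area = |Σ|/2 = 112.

112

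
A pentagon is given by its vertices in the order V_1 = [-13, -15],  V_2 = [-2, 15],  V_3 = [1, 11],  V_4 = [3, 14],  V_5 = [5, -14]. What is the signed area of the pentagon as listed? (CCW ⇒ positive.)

-325

Cross-terms: -225, -37, -19, -112, -257  ⇒  Σ = -650
Signed area = Σ/2 = -325 (negative ⇒ clockwise traversal).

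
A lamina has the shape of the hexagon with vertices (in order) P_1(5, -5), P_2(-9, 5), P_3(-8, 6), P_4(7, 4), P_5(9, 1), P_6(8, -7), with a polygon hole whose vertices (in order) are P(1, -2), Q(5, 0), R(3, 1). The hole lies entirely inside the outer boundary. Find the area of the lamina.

102.5

Outer boundary:
Apply the shoelace formula: 2A = Σ (x_i·y_{i+1} − x_{i+1}·y_i), indices taken mod 6.
Σ = (-20) + (-14) + (-74) + (-29) + (-71) + (-5) = -213
Area = |Σ|/2 = 106.5.
Hole:
Σ = (10) + (5) + (-7) = 8
Area = |Σ|/2 = 4.
Net area = 106.5 − 4 = 102.5.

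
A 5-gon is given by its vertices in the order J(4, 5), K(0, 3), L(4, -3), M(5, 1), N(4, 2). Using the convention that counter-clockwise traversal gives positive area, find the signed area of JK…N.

18.5

Apply the shoelace (surveyor's) formula: 2A = Σ (x_i·y_{i+1} − x_{i+1}·y_i), indices taken mod 5.
Σ = (12) + (-12) + (19) + (6) + (12) = 37
Signed area = Σ/2 = 18.5 (positive ⇒ counter-clockwise traversal).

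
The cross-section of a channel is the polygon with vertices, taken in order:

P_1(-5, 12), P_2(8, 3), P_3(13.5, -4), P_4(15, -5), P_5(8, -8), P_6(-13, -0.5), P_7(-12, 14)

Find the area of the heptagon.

320.5

Apply the shoelace (surveyor's) formula: 2A = Σ (x_i·y_{i+1} − x_{i+1}·y_i), indices taken mod 7.
Σ = (-111) + (-72.5) + (-7.5) + (-80) + (-108) + (-188) + (-74) = -641
Area = |Σ|/2 = 320.5.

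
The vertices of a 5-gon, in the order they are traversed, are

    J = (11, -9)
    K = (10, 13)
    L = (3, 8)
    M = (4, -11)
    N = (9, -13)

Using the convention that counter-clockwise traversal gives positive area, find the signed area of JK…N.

Apply the shoelace formula: 2A = Σ (x_i·y_{i+1} − x_{i+1}·y_i), indices taken mod 5.
J→K: (11)(13) − (10)(-9) = 233
K→L: (10)(8) − (3)(13) = 41
L→M: (3)(-11) − (4)(8) = -65
M→N: (4)(-13) − (9)(-11) = 47
N→J: (9)(-9) − (11)(-13) = 62
Σ = 318
Signed area = Σ/2 = 159 (positive ⇒ counter-clockwise traversal).

159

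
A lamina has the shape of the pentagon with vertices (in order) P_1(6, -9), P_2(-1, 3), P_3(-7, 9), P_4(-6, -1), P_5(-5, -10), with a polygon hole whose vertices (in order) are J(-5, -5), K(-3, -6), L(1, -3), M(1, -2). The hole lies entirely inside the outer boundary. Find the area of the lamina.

113

Outer boundary:
Apply Gauss's area formula: 2A = Σ (x_i·y_{i+1} − x_{i+1}·y_i), indices taken mod 5.
Cross-terms: 9, 12, 61, 55, 105  ⇒  Σ = 242
Area = |Σ|/2 = 121.
Hole:
Apply the surveyor's formula: 2A = Σ (x_i·y_{i+1} − x_{i+1}·y_i), indices taken mod 4.
Σ = (15) + (15) + (1) + (-15) = 16
Area = |Σ|/2 = 8.
Net area = 121 − 8 = 113.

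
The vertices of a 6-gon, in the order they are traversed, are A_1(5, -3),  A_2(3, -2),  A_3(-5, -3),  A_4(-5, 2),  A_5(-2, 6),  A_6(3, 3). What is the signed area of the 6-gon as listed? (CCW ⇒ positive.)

A_1→A_2: (5)(-2) − (3)(-3) = -1
A_2→A_3: (3)(-3) − (-5)(-2) = -19
A_3→A_4: (-5)(2) − (-5)(-3) = -25
A_4→A_5: (-5)(6) − (-2)(2) = -26
A_5→A_6: (-2)(3) − (3)(6) = -24
A_6→A_1: (3)(-3) − (5)(3) = -24
Σ = -119
Signed area = Σ/2 = -59.5 (negative ⇒ clockwise traversal).

-59.5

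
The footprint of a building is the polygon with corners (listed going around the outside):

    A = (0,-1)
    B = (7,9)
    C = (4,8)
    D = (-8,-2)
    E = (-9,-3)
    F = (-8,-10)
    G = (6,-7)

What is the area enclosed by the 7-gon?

Σ = (7) + (20) + (56) + (6) + (66) + (116) + (-6) = 265
Area = |Σ|/2 = 132.5.

132.5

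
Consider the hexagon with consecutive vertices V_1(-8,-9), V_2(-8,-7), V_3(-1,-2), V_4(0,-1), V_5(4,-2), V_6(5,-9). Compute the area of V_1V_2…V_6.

72.5

Σ = (-16) + (9) + (1) + (4) + (-26) + (-117) = -145
Area = |Σ|/2 = 72.5.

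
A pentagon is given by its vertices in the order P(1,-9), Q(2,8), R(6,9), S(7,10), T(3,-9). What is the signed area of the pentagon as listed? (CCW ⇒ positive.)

Σ = (26) + (-30) + (-3) + (-93) + (-18) = -118
Signed area = Σ/2 = -59 (negative ⇒ clockwise traversal).

-59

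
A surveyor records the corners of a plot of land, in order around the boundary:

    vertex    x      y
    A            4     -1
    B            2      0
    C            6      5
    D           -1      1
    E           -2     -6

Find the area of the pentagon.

28.5

Σ = (2) + (10) + (11) + (8) + (26) = 57
Area = |Σ|/2 = 28.5.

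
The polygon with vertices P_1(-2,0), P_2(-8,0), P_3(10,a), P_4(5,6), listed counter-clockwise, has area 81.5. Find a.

-7

The doubled signed area Σ (x_i y_{i+1} − x_{i+1} y_i) is linear in a.
With a=0 it equals 72; the coefficient of a is -13 (from the two edges through P_3).
So -13·a + 72 = 2·81.5 = 163 ⇒ a = -7.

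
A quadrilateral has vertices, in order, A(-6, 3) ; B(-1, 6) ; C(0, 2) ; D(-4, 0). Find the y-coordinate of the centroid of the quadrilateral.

Apply the surveyor's formula. First the cross-terms c_i = x_i·y_{i+1} − x_{i+1}·y_i:
  -33, -2, 8, -12  ⇒  2A = -39, A = -19.5.
Then Σ (y_i + y_{i+1})·c_i = -333, so ȳ = -333 / (6·(-19.5)) = 37/13.

37/13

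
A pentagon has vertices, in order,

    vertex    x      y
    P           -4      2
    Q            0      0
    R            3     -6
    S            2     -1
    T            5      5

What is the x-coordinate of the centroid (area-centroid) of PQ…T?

10/9

Apply Gauss's area formula. First the cross-terms c_i = x_i·y_{i+1} − x_{i+1}·y_i:
  0, 0, 9, 15, 30  ⇒  2A = 54, A = 27.
Then Σ (x_i + x_{i+1})·c_i = 180, so x̄ = 180 / (6·27) = 10/9.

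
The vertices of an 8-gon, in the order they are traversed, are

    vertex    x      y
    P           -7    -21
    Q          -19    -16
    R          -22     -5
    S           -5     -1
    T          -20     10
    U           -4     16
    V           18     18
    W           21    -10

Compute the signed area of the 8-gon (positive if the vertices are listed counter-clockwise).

-1163

Apply the surveyor's formula: 2A = Σ (x_i·y_{i+1} − x_{i+1}·y_i), indices taken mod 8.
Σ = (-287) + (-257) + (-3) + (-70) + (-280) + (-360) + (-558) + (-511) = -2326
Signed area = Σ/2 = -1163 (negative ⇒ clockwise traversal).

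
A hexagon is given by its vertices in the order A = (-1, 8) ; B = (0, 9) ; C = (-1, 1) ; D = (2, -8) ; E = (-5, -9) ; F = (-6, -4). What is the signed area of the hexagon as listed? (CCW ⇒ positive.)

-69

Apply Gauss's area formula: 2A = Σ (x_i·y_{i+1} − x_{i+1}·y_i), indices taken mod 6.
Σ = (-9) + (9) + (6) + (-58) + (-34) + (-52) = -138
Signed area = Σ/2 = -69 (negative ⇒ clockwise traversal).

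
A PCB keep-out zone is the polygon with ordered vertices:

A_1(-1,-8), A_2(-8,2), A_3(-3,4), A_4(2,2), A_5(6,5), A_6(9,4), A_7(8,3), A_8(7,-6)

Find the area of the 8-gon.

132.5

Apply the shoelace (surveyor's) formula: 2A = Σ (x_i·y_{i+1} − x_{i+1}·y_i), indices taken mod 8.
A_1→A_2: (-1)(2) − (-8)(-8) = -66
A_2→A_3: (-8)(4) − (-3)(2) = -26
A_3→A_4: (-3)(2) − (2)(4) = -14
A_4→A_5: (2)(5) − (6)(2) = -2
A_5→A_6: (6)(4) − (9)(5) = -21
A_6→A_7: (9)(3) − (8)(4) = -5
A_7→A_8: (8)(-6) − (7)(3) = -69
A_8→A_1: (7)(-8) − (-1)(-6) = -62
Σ = -265
Area = |Σ|/2 = 132.5.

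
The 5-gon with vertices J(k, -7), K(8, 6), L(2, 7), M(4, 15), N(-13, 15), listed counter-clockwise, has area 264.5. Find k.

Write out the shoelace sum; only the two edges meeting at J involve k:
2·Area = [((-13)·(-7) − k·15) + (k·6 − 8·(-7))] + 301
       = -9·k + 448 = 529
⇒ k = -9.

-9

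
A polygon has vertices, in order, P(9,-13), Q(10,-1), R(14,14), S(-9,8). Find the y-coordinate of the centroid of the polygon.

Apply the shoelace formula. First the cross-terms c_i = x_i·y_{i+1} − x_{i+1}·y_i:
  121, 154, 238, 45  ⇒  2A = 558, A = 279.
Then Σ (y_i + y_{i+1})·c_i = 5319, so ȳ = 5319 / (6·279) = 197/62.

197/62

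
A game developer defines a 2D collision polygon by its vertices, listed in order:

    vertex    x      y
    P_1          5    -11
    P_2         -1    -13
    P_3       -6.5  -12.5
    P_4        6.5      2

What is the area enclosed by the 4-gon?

Apply the shoelace formula: 2A = Σ (x_i·y_{i+1} − x_{i+1}·y_i), indices taken mod 4.
Σ = (-76) + (-72) + (68.25) + (-81.5) = -161.25
Area = |Σ|/2 = 80.625.

80.625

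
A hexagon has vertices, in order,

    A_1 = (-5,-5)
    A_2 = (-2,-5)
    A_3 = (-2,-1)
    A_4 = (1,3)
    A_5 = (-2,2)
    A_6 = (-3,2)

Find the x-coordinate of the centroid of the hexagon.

Apply the surveyor's formula. First the cross-terms c_i = x_i·y_{i+1} − x_{i+1}·y_i:
  15, -8, -5, 8, 2, 25  ⇒  2A = 37, A = 18.5.
Then Σ (x_i + x_{i+1})·c_i = -286, so x̄ = -286 / (6·18.5) = -286/111.

-286/111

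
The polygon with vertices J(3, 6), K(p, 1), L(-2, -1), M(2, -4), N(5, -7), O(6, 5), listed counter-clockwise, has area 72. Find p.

-5

Write out the shoelace sum; only the two edges meeting at K involve p:
2·Area = [(3·1 − p·6) + (p·(-1) − (-2)·1)] + 104
       = -7·p + 109 = 144
⇒ p = -5.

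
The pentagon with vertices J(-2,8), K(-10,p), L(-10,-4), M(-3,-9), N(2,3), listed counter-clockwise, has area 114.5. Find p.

0

The doubled signed area Σ (x_i y_{i+1} − x_{i+1} y_i) is linear in p.
With p=0 it equals 229; the coefficient of p is 8 (from the two edges through K).
So 8·p + 229 = 2·114.5 = 229 ⇒ p = 0.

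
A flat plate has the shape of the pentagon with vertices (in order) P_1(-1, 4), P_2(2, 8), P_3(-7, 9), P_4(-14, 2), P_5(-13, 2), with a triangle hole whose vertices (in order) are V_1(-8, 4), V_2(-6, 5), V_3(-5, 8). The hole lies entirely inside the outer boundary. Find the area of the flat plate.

Outer boundary:
Cross-terms: -16, 74, 112, -2, -50  ⇒  Σ = 118
Area = |Σ|/2 = 59.
Hole:
V_1→V_2: (-8)(5) − (-6)(4) = -16
V_2→V_3: (-6)(8) − (-5)(5) = -23
V_3→V_1: (-5)(4) − (-8)(8) = 44
Σ = 5
Area = |Σ|/2 = 2.5.
Net area = 59 − 2.5 = 56.5.

56.5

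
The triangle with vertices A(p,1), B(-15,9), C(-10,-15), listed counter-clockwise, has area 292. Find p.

The doubled signed area Σ (x_i y_{i+1} − x_{i+1} y_i) is linear in p.
With p=0 it equals 320; the coefficient of p is 24 (from the two edges through A).
So 24·p + 320 = 2·292 = 584 ⇒ p = 11.

11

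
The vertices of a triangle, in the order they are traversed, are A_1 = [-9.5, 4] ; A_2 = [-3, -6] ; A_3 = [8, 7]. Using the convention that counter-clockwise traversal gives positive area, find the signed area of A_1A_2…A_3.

Apply the shoelace formula: 2A = Σ (x_i·y_{i+1} − x_{i+1}·y_i), indices taken mod 3.
Cross-terms: 69, 27, 98.5  ⇒  Σ = 194.5
Signed area = Σ/2 = 97.25 (positive ⇒ counter-clockwise traversal).

97.25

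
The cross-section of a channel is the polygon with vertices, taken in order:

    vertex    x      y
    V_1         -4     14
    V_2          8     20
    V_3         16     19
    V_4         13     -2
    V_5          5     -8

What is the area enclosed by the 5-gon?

347.5

Apply the shoelace (surveyor's) formula: 2A = Σ (x_i·y_{i+1} − x_{i+1}·y_i), indices taken mod 5.
Cross-terms: -192, -168, -279, -94, 38  ⇒  Σ = -695
Area = |Σ|/2 = 347.5.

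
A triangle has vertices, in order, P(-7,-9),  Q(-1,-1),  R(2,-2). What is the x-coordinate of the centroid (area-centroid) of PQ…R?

Apply the shoelace formula. First the cross-terms c_i = x_i·y_{i+1} − x_{i+1}·y_i:
  -2, 4, -32  ⇒  2A = -30, A = -15.
Then Σ (x_i + x_{i+1})·c_i = 180, so x̄ = 180 / (6·(-15)) = -2.

-2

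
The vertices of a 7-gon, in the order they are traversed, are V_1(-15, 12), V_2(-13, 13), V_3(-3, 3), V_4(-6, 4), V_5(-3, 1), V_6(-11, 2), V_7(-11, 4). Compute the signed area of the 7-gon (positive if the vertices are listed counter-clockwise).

-58

Σ = (-39) + (0) + (6) + (6) + (5) + (-22) + (-72) = -116
Signed area = Σ/2 = -58 (negative ⇒ clockwise traversal).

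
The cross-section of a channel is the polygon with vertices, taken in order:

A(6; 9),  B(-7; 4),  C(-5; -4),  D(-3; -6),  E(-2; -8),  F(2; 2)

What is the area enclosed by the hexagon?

Apply the surveyor's formula: 2A = Σ (x_i·y_{i+1} − x_{i+1}·y_i), indices taken mod 6.
A→B: (6)(4) − (-7)(9) = 87
B→C: (-7)(-4) − (-5)(4) = 48
C→D: (-5)(-6) − (-3)(-4) = 18
D→E: (-3)(-8) − (-2)(-6) = 12
E→F: (-2)(2) − (2)(-8) = 12
F→A: (2)(9) − (6)(2) = 6
Σ = 183
Area = |Σ|/2 = 91.5.

91.5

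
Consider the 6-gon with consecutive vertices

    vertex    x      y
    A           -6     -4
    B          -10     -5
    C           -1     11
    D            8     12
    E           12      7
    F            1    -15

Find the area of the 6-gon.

A→B: (-6)(-5) − (-10)(-4) = -10
B→C: (-10)(11) − (-1)(-5) = -115
C→D: (-1)(12) − (8)(11) = -100
D→E: (8)(7) − (12)(12) = -88
E→F: (12)(-15) − (1)(7) = -187
F→A: (1)(-4) − (-6)(-15) = -94
Σ = -594
Area = |Σ|/2 = 297.

297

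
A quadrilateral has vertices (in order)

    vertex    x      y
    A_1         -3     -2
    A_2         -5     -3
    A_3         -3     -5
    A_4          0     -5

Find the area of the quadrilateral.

7.5

Apply Gauss's area formula: 2A = Σ (x_i·y_{i+1} − x_{i+1}·y_i), indices taken mod 4.
Cross-terms: -1, 16, 15, -15  ⇒  Σ = 15
Area = |Σ|/2 = 7.5.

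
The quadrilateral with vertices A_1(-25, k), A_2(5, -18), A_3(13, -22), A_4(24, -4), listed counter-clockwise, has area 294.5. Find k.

Write out the shoelace sum; only the two edges meeting at A_1 involve k:
2·Area = [(24·k − (-25)·(-4)) + ((-25)·(-18) − 5·k)] + 600
       = 19·k + 950 = 589
⇒ k = -19.

-19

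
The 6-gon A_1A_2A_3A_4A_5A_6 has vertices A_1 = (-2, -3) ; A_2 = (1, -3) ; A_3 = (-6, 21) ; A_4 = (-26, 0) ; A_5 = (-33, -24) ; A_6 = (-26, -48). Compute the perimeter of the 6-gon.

|A_1A_2| = √((3)² + (0)²) = √9 = 3
|A_2A_3| = √((-7)² + (24)²) = √625 = 25
|A_3A_4| = √((-20)² + (-21)²) = √841 = 29
|A_4A_5| = √((-7)² + (-24)²) = √625 = 25
|A_5A_6| = √((7)² + (-24)²) = √625 = 25
|A_6A_1| = √((24)² + (45)²) = √2601 = 51
Perimeter = 3 + 25 + 29 + 25 + 25 + 51 = 158.

158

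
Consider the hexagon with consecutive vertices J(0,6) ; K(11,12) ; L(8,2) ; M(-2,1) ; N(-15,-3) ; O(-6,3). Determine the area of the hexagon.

Apply Gauss's area formula: 2A = Σ (x_i·y_{i+1} − x_{i+1}·y_i), indices taken mod 6.
Cross-terms: -66, -74, 12, 21, -63, -36  ⇒  Σ = -206
Area = |Σ|/2 = 103.

103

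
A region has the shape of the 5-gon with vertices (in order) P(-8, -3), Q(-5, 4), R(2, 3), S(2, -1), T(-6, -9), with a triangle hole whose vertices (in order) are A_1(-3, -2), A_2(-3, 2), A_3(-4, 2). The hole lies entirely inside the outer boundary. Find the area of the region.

76

Outer boundary:
Cross-terms: -47, -23, -8, -24, -54  ⇒  Σ = -156
Area = |Σ|/2 = 78.
Hole:
A_1→A_2: (-3)(2) − (-3)(-2) = -12
A_2→A_3: (-3)(2) − (-4)(2) = 2
A_3→A_1: (-4)(-2) − (-3)(2) = 14
Σ = 4
Area = |Σ|/2 = 2.
Net area = 78 − 2 = 76.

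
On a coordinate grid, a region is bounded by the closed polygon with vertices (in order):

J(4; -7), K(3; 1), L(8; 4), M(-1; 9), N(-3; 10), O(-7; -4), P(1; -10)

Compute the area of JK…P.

Apply the shoelace formula: 2A = Σ (x_i·y_{i+1} − x_{i+1}·y_i), indices taken mod 7.
Σ = (25) + (4) + (76) + (17) + (82) + (74) + (33) = 311
Area = |Σ|/2 = 155.5.

155.5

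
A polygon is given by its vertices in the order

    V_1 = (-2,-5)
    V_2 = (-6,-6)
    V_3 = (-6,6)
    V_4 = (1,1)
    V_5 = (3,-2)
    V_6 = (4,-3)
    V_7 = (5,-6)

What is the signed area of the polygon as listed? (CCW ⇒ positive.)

Apply the surveyor's formula: 2A = Σ (x_i·y_{i+1} − x_{i+1}·y_i), indices taken mod 7.
Σ = (-18) + (-72) + (-12) + (-5) + (-1) + (-9) + (-37) = -154
Signed area = Σ/2 = -77 (negative ⇒ clockwise traversal).

-77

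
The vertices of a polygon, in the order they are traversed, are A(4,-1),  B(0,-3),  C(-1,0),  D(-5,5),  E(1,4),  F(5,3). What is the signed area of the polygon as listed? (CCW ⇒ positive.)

Apply the shoelace (surveyor's) formula: 2A = Σ (x_i·y_{i+1} − x_{i+1}·y_i), indices taken mod 6.
Σ = (-12) + (-3) + (-5) + (-25) + (-17) + (-17) = -79
Signed area = Σ/2 = -39.5 (negative ⇒ clockwise traversal).

-39.5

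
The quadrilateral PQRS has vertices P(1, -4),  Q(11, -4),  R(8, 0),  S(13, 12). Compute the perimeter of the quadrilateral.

48

|PQ| = √((10)² + (0)²) = √100 = 10
|QR| = √((-3)² + (4)²) = √25 = 5
|RS| = √((5)² + (12)²) = √169 = 13
|SP| = √((-12)² + (-16)²) = √400 = 20
Perimeter = 10 + 5 + 13 + 20 = 48.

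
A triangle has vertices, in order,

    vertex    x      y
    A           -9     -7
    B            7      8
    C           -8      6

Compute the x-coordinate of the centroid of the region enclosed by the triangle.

-10/3

Apply the shoelace formula. First the cross-terms c_i = x_i·y_{i+1} − x_{i+1}·y_i:
  -23, 106, 110  ⇒  2A = 193, A = 96.5.
Then Σ (x_i + x_{i+1})·c_i = -1930, so x̄ = -1930 / (6·96.5) = -10/3.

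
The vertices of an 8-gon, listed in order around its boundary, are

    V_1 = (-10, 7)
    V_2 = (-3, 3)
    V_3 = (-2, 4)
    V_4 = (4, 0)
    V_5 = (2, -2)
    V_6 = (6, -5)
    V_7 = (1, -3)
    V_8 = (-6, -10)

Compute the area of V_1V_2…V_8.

110

Cross-terms: -9, -6, -16, -8, 2, -13, -28, -142  ⇒  Σ = -220
Area = |Σ|/2 = 110.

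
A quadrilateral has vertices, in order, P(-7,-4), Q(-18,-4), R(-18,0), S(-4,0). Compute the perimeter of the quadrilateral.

34

|PQ| = √((-11)² + (0)²) = √121 = 11
|QR| = √((0)² + (4)²) = √16 = 4
|RS| = √((14)² + (0)²) = √196 = 14
|SP| = √((-3)² + (-4)²) = √25 = 5
Perimeter = 11 + 4 + 14 + 5 = 34.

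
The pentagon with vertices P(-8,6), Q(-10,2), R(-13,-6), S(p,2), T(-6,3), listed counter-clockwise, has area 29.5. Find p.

The doubled signed area Σ (x_i y_{i+1} − x_{i+1} y_i) is linear in p.
With p=0 it equals 104; the coefficient of p is 9 (from the two edges through S).
So 9·p + 104 = 2·29.5 = 59 ⇒ p = -5.

-5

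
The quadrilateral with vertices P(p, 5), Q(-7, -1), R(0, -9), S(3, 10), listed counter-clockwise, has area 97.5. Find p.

Write out the shoelace sum; only the two edges meeting at P involve p:
2·Area = [(3·5 − p·10) + (p·(-1) − (-7)·5)] + 90
       = -11·p + 140 = 195
⇒ p = -5.

-5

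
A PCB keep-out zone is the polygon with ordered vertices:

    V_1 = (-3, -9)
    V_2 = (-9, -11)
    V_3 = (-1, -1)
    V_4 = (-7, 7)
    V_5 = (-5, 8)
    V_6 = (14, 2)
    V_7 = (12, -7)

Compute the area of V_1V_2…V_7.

229

Apply the shoelace formula: 2A = Σ (x_i·y_{i+1} − x_{i+1}·y_i), indices taken mod 7.
Σ = (-48) + (-2) + (-14) + (-21) + (-122) + (-122) + (-129) = -458
Area = |Σ|/2 = 229.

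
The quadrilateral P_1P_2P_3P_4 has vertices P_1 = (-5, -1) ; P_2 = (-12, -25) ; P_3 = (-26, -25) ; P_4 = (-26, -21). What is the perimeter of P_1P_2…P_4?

72

|P_1P_2| = √((-7)² + (-24)²) = √625 = 25
|P_2P_3| = √((-14)² + (0)²) = √196 = 14
|P_3P_4| = √((0)² + (4)²) = √16 = 4
|P_4P_1| = √((21)² + (20)²) = √841 = 29
Perimeter = 25 + 14 + 4 + 29 = 72.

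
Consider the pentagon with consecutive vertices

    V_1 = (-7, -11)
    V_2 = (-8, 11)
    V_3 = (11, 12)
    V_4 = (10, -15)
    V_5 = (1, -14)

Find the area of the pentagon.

Apply the surveyor's formula: 2A = Σ (x_i·y_{i+1} − x_{i+1}·y_i), indices taken mod 5.
Σ = (-165) + (-217) + (-285) + (-125) + (-109) = -901
Area = |Σ|/2 = 450.5.

450.5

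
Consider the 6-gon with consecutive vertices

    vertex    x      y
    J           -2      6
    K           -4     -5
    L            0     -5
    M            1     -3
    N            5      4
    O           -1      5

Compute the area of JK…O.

55.5

Apply Gauss's area formula: 2A = Σ (x_i·y_{i+1} − x_{i+1}·y_i), indices taken mod 6.
J→K: (-2)(-5) − (-4)(6) = 34
K→L: (-4)(-5) − (0)(-5) = 20
L→M: (0)(-3) − (1)(-5) = 5
M→N: (1)(4) − (5)(-3) = 19
N→O: (5)(5) − (-1)(4) = 29
O→J: (-1)(6) − (-2)(5) = 4
Σ = 111
Area = |Σ|/2 = 55.5.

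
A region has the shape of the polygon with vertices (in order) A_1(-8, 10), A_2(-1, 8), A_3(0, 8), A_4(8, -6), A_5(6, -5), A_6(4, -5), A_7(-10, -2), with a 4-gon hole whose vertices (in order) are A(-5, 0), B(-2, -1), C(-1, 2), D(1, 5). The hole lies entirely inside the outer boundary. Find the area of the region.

148

Outer boundary:
Apply the shoelace (surveyor's) formula: 2A = Σ (x_i·y_{i+1} − x_{i+1}·y_i), indices taken mod 7.
Cross-terms: -54, -8, -64, -4, -10, -58, -116  ⇒  Σ = -314
Area = |Σ|/2 = 157.
Hole:
Apply the shoelace (surveyor's) formula: 2A = Σ (x_i·y_{i+1} − x_{i+1}·y_i), indices taken mod 4.
Σ = (5) + (-5) + (-7) + (25) = 18
Area = |Σ|/2 = 9.
Net area = 157 − 9 = 148.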